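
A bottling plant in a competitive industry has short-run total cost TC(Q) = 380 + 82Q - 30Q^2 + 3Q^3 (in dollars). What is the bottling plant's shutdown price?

$7 per unit

Short-run supply begins at min AVC. From VC = 82Q - 30Q^2 + 3Q^3, AVC = 82 - 30Q + 3Q^2.
dAVC/dQ = -30 + 6Q = 0 gives Q = 5. min AVC = 82 - 30·5 + 3·5^2 = 7.
The firm shuts down for any P below $7.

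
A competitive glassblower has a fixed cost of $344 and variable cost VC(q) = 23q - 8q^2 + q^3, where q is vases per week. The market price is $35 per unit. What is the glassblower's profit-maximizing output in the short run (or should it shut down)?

Variable cost is VC = 23q - 8q^2 + q^3, so AVC = VC/q = 23 - 8q + q^2 and MC = dTC/dq = 23 - 16q + 3q^2.
AVC hits its minimum where MC = AVC, at q = 4, giving min AVC = 23 - 8·4 + 4^2 = $7.
Because $35 ≥ $7, revenue can cover variable cost; the firm operates.
P = MC gives -12 - 16q + 3q^2 = 0, with roots -2/3 and 6. Take the larger (rising MC): q* = 6.
Check: AVC at q = 6 is $11 ≤ P, so revenue covers variable cost.
Profit = P·q − TC = 35·6 − 410 = -$200, a loss, but smaller than the $344 fixed cost the firm would lose by shutting down.

Produce at q = 6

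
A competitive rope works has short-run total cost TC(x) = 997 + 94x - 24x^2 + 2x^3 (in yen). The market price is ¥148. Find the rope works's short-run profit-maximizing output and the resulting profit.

AVC = 94 - 24x + 2x^2; min AVC = ¥22 at x = 6. Since P = ¥148 ≥ min AVC, the firm produces.
MC = 94 - 48x + 6x^2. Setting P = MC and taking the root on the rising branch gives x* = 9.
TR = 148·9 = 1332. TC = 997 + 360 = 1357. Profit = 1332 − 1357 = -¥25.
That loss of ¥25 beats the ¥997 the firm would lose by shutting down; producing recovers ¥972 of fixed cost.

Profit = -¥25 at x = 9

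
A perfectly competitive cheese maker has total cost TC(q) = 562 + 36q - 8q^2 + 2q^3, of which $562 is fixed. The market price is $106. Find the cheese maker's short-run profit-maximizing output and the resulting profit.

Profit = -$262 at q = 5

AVC = 36 - 8q + 2q^2 has its minimum $28 at q = 2; price $106 clears that bar, so the firm operates.
MC = 36 - 16q + 6q^2. Setting P = MC and taking the root on the rising branch gives q* = 5.
TR = 106·5 = 530. TC = 562 + 230 = 792. Profit = 530 − 792 = -$262.
That loss of $262 beats the $562 the firm would lose by shutting down; producing recovers $300 of fixed cost.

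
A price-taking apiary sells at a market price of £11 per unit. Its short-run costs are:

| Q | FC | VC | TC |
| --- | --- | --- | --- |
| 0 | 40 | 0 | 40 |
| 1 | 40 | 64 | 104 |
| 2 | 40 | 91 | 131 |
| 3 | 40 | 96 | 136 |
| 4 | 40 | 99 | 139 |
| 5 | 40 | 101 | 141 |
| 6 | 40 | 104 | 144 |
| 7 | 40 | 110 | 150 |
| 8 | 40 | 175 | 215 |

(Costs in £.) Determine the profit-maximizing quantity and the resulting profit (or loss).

Compute π = P·Q − TC at each output: Q=0: -40; Q=1: -93; Q=2: -109; Q=3: -103; Q=4: -95; Q=5: -86; Q=6: -78; Q=7: -73; Q=8: -127.
Profit is highest at Q = 0. Equivalently, the lowest AVC in the table is 110/7 ≈ £15.71 at Q = 7, and P = £11 falls below it — price never covers variable cost, so the firm shuts down and loses only its fixed cost.

Q = 0 (shut down); profit = -£40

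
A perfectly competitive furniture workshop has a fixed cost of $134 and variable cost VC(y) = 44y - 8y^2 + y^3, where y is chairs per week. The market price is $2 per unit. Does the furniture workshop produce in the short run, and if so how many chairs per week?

Shut down

Variable cost is VC = 44y - 8y^2 + y^3, so AVC = VC/y = 44 - 8y + y^2 and MC = dTC/dy = 44 - 16y + 3y^2.
The AVC parabola has its vertex at y = 8/2 = 4, where AVC = 44 - 8·4 + 4^2 = $28.
With P < min AVC ($2 < $28), every unit sold adds to the loss.
The firm minimizes its loss by shutting down and losing only its fixed cost of $134.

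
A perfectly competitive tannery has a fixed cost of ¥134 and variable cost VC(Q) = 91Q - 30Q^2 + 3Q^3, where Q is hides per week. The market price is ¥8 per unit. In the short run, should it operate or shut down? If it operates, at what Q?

Shut down

Strip out fixed cost: VC = 91Q - 30Q^2 + 3Q^3. Then AVC = 91 - 30Q + 3Q^2 and MC = 91 - 60Q + 9Q^2.
The AVC parabola has its vertex at Q = 30/6 = 5, where AVC = 91 - 30·5 + 3·5^2 = ¥16.
With P < min AVC (¥8 < ¥16), every unit sold adds to the loss.
Best response: produce nothing and absorb the ¥134 fixed cost.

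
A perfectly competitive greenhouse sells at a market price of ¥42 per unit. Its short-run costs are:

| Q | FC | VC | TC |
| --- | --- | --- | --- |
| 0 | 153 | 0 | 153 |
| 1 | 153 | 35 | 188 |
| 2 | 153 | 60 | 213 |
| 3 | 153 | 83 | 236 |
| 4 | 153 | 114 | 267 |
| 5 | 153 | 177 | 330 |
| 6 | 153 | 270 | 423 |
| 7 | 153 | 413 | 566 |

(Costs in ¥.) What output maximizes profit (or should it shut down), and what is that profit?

Q = 4; profit = -¥99

Profit at each row (π = 42Q − TC): Q=0: -153; Q=1: -146; Q=2: -129; Q=3: -110; Q=4: -99; Q=5: -120; Q=6: -171; Q=7: -272.
Profit is maximized at Q = 4. AVC there is 114/4 = ¥28.50 ≤ P, so producing beats shutting down (which would give -¥153).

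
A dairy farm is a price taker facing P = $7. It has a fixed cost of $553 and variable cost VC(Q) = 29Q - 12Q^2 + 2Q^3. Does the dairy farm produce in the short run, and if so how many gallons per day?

Shut down

Variable cost is VC = 29Q - 12Q^2 + 2Q^3, so AVC = VC/Q = 29 - 12Q + 2Q^2 and MC = dTC/dQ = 29 - 24Q + 6Q^2.
AVC hits its minimum where MC = AVC, at Q = 3, giving min AVC = 29 - 12·3 + 2·3^2 = $11.
Since P = $7 < min AVC = $11, price fails to cover variable cost at any output.
Shutting down limits the loss to fixed cost, $553.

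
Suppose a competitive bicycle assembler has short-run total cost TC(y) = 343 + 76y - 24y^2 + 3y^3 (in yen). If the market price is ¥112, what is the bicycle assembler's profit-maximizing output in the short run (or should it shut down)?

From TC, MC = TC'(y) = 76 - 48y + 9y^2 and AVC = VC/y = 76 - 24y + 3y^2.
AVC is minimized where dAVC/dy = -24 + 6y = 0, at y = 4; min AVC = 76 - 24·4 + 3·4^2 = ¥28.
P = ¥112 exceeds min AVC = ¥28, so the firm stays open.
Set P = MC: 112 = 76 - 48y + 9y^2 → -36 - 48y + 9y^2 = 0. The roots are y = -2/3 and y = 6; the profit-maximizing output is on the rising part of MC, so y* = 6.
Check: AVC at y = 6 is ¥40 ≤ P, so revenue covers variable cost.
Profit = P·y − TC = 112·6 − 583 = ¥89.

Produce at y = 6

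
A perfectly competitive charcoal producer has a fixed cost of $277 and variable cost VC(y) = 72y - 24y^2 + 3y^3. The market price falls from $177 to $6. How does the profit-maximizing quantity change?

MC = 72 - 48y + 9y^2; the shutdown threshold is min AVC = $24 (at y = 4).
At P = $177 ≥ min AVC, set P = MC on the rising branch: y = 7.
At P = $6 < min AVC = $24, price no longer covers variable cost at any output, so the firm shuts down: y = 0.

Output falls from 7 to 0 (the firm shuts down)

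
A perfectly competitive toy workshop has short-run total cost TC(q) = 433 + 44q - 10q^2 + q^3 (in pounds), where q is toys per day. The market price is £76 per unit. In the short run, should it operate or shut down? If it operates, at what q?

Produce at q = 8

Variable cost is VC = 44q - 10q^2 + q^3, so AVC = VC/q = 44 - 10q + q^2 and MC = dTC/dq = 44 - 20q + 3q^2.
AVC hits its minimum where MC = AVC, at q = 5, giving min AVC = 44 - 10·5 + 5^2 = £19.
Since P = £76 ≥ min AVC = £19, price covers variable cost and the firm should produce.
Set P = MC: 76 = 44 - 20q + 3q^2 → -32 - 20q + 3q^2 = 0. The roots are q = -4/3 and q = 8; the profit-maximizing output is on the rising part of MC, so q* = 8.
Check: AVC at q = 8 is £28 ≤ P, so revenue covers variable cost.
Profit = P·q − TC = 76·8 − 657 = -£49, a loss, but smaller than the £433 fixed cost the firm would lose by shutting down.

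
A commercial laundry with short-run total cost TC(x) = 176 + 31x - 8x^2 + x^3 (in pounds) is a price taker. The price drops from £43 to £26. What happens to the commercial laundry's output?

MC = 31 - 16x + 3x^2; the shutdown threshold is min AVC = £15 (at x = 4).
With P = £43 above the shutdown price, P = MC gives x = 6.
At P = £26 ≥ min AVC, set P = MC: x = 5. The firm stays open but cuts output.

Output falls from 6 to 5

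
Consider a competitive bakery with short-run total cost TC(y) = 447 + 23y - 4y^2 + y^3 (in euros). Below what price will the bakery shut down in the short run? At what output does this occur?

€19 per unit, at y = 2

The shutdown price is the minimum of AVC. VC = 23y - 4y^2 + y^3, so AVC = 23 - 4y + y^2.
At the minimum of AVC, MC = AVC. MC = 23 - 8y + 3y^2; setting MC = AVC gives 2y^2 - 4y = 0, so y = 2. min AVC = 19.
So the shutdown price is €19.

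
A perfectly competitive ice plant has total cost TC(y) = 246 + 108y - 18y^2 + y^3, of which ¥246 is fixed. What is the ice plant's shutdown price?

The firm shuts down when price falls below the minimum of average variable cost. AVC = VC/y = 108 - 18y + y^2.
dAVC/dy = -18 + 2y = 0 gives y = 9. min AVC = 108 - 18·9 + 9^2 = 27.
The firm shuts down for any P below ¥27.

¥27 per unit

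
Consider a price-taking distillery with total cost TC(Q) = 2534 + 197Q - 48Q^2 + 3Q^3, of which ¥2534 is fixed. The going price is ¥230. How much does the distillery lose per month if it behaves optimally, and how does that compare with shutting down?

Profit = -¥356 at Q = 11

AVC = 197 - 48Q + 3Q^2; min AVC = ¥5 at Q = 8. Since P = ¥230 ≥ min AVC, the firm produces.
With MC = 197 - 96Q + 9Q^2, P = MC on the upward-sloping part at Q* = 11.
TR = 230·11 = 2530. TC = 2534 + 352 = 2886. Profit = 2530 − 2886 = -¥356.
By producing, the firm covers all variable cost plus ¥2178 of fixed cost; shutting down would lose the full ¥2534.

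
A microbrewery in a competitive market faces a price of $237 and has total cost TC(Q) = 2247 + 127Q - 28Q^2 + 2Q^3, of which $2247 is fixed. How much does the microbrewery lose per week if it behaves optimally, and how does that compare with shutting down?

AVC = 127 - 28Q + 2Q^2 has its minimum $29 at Q = 7; price $237 clears that bar, so the firm operates.
MC = 127 - 56Q + 6Q^2. Setting P = MC and taking the root on the rising branch gives Q* = 11.
TR = 237·11 = 2607. TC = 2247 + 671 = 2918. Profit = 2607 − 2918 = -$311.
That loss of $311 beats the $2247 the firm would lose by shutting down; producing recovers $1936 of fixed cost.

Profit = -$311 at Q = 11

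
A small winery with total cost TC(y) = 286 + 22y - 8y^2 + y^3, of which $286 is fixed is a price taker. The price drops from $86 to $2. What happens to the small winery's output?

MC = 22 - 16y + 3y^2; the shutdown threshold is min AVC = $6 (at y = 4).
With P = $86 above the shutdown price, P = MC gives y = 8.
At P = $2 < min AVC = $6, price no longer covers variable cost at any output, so the firm shuts down: y = 0.

Output falls from 8 to 0 (the firm shuts down)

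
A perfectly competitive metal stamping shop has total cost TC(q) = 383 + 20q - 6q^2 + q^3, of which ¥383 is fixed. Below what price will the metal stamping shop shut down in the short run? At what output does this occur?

¥11 per unit, at q = 3

The shutdown price is the minimum of AVC. VC = 20q - 6q^2 + q^3, so AVC = 20 - 6q + q^2.
At the minimum of AVC, MC = AVC. MC = 20 - 12q + 3q^2; setting MC = AVC gives 2q^2 - 6q = 0, so q = 3. min AVC = 11.
For P < ¥11 the firm produces nothing.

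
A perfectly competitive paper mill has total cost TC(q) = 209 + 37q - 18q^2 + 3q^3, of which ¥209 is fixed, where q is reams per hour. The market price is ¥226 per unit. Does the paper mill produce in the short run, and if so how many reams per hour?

Strip out fixed cost: VC = 37q - 18q^2 + 3q^3. Then AVC = 37 - 18q + 3q^2 and MC = 37 - 36q + 9q^2.
The AVC parabola has its vertex at q = 18/6 = 3, where AVC = 37 - 18·3 + 3·3^2 = ¥10.
P = ¥226 exceeds min AVC = ¥10, so the firm stays open.
Solving P = MC: -189 - 36q + 9q^2 = 0 ⇒ q = -3 or 7. On the upward-sloping branch, q* = 7.
Check: AVC at q = 7 is ¥58 ≤ P, so revenue covers variable cost.
Profit = P·q − TC = 226·7 − 615 = ¥967.

Produce at q = 7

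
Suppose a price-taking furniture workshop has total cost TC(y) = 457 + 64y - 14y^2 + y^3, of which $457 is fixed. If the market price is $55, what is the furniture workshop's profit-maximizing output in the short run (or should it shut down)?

Strip out fixed cost: VC = 64y - 14y^2 + y^3. Then AVC = 64 - 14y + y^2 and MC = 64 - 28y + 3y^2.
AVC is minimized where dAVC/dy = -14 + 2y = 0, at y = 7; min AVC = 64 - 14·7 + 7^2 = $15.
Because $55 ≥ $15, revenue can cover variable cost; the firm operates.
Set P = MC: 55 = 64 - 28y + 3y^2 → 9 - 28y + 3y^2 = 0. The roots are y = 1/3 and y = 9; the profit-maximizing output is on the rising part of MC, so y* = 9.
Check: AVC at y = 9 is $19 ≤ P, so revenue covers variable cost.
Profit = P·y − TC = 55·9 − 628 = -$133, a loss, but smaller than the $457 fixed cost the firm would lose by shutting down.

Produce at y = 9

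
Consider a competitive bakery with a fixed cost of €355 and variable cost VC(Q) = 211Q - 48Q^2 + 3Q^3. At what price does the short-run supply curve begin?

€19 per unit

The firm shuts down when price falls below the minimum of average variable cost. AVC = VC/Q = 211 - 48Q + 3Q^2.
dAVC/dQ = -48 + 6Q = 0 gives Q = 8. min AVC = 211 - 48·8 + 3·8^2 = 19.
The firm shuts down for any P below €19.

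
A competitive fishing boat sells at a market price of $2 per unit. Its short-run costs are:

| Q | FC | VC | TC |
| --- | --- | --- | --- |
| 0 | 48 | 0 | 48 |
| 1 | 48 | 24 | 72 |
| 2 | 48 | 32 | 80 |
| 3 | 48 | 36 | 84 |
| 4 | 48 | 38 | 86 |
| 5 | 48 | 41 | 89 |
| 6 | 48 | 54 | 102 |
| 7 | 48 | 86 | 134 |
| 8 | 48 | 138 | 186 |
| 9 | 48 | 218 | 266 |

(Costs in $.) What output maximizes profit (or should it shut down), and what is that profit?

Q = 0 (shut down); profit = -$48

Tabulate TR − TC: Q=0: -48; Q=1: -70; Q=2: -76; Q=3: -78; Q=4: -78; Q=5: -79; Q=6: -90; Q=7: -120; Q=8: -170; Q=9: -248.
Profit is highest at Q = 0. Equivalently, the lowest AVC in the table is 41/5 ≈ $8.20 at Q = 5, and P = $2 falls below it — price never covers variable cost, so the firm shuts down and loses only its fixed cost.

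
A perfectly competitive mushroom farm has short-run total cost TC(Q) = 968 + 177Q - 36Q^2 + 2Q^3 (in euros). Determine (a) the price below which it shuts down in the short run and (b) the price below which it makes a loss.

AVC = 177 - 36Q + 2Q^2; minimized at Q = 9, giving min AVC = €15. That is the shutdown price.
ATC = 968/Q + 177 - 36Q + 2Q^2. Setting dATC/dQ = −968/Q^2 − 36 + 4Q = 0 gives Q = 11 (since 4·11^3 − 36·11^2 = 968).
min ATC = 968/11 + 177 − 36·11 + 2·11^2 = €111. That is the break-even price.
Between these two prices the firm operates at a loss; above €111 it earns a profit.

Shutdown price = €15; break-even price = €111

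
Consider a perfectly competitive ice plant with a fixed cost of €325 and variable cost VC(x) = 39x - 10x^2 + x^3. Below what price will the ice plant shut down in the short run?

The shutdown price is the minimum of AVC. VC = 39x - 10x^2 + x^3, so AVC = 39 - 10x + x^2.
dAVC/dx = -10 + 2x = 0 gives x = 5. min AVC = 39 - 10·5 + 5^2 = 14.
So the shutdown price is €14.

€14 per unit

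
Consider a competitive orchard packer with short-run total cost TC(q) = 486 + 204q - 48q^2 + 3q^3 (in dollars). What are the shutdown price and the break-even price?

AVC = 204 - 48q + 3q^2; minimized at q = 8, giving min AVC = $12. That is the shutdown price.
ATC = 486/q + 204 - 48q + 3q^2. Setting dATC/dq = −486/q^2 − 48 + 6q = 0 gives q = 9 (since 6·9^3 − 48·9^2 = 486).
min ATC = 486/9 + 204 − 48·9 + 3·9^2 = $69. That is the break-even price.
Between these two prices the firm operates at a loss; above $69 it earns a profit.

Shutdown price = $12; break-even price = $69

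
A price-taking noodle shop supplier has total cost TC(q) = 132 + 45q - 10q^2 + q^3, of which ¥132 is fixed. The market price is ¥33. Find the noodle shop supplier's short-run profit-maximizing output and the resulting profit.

Profit = -¥60 at q = 6

AVC = 45 - 10q + q^2; min AVC = ¥20 at q = 5. Since P = ¥33 ≥ min AVC, the firm produces.
MC = 45 - 20q + 3q^2. Setting P = MC and taking the root on the rising branch gives q* = 6.
TR = 33·6 = 198. TC = 132 + 126 = 258. Profit = 198 − 258 = -¥60.
By producing, the firm covers all variable cost plus ¥72 of fixed cost; shutting down would lose the full ¥132.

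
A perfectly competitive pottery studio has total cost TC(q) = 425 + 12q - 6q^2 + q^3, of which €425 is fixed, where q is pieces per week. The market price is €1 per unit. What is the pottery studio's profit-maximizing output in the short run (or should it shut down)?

Shut down

Variable cost is VC = 12q - 6q^2 + q^3, so AVC = VC/q = 12 - 6q + q^2 and MC = dTC/dq = 12 - 12q + 3q^2.
AVC is minimized where dAVC/dq = -6 + 2q = 0, at q = 3; min AVC = 12 - 6·3 + 3^2 = €3.
With P < min AVC (€1 < €3), every unit sold adds to the loss.
The firm minimizes its loss by shutting down and losing only its fixed cost of €425.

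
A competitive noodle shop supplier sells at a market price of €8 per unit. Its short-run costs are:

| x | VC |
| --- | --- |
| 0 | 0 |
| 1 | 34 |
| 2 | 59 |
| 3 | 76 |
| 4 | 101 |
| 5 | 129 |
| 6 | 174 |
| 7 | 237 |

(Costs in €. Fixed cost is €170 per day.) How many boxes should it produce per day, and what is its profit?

Compute π = P·x − TC at each output: x=0: -170; x=1: -196; x=2: -213; x=3: -222; x=4: -239; x=5: -259; x=6: -296; x=7: -351.
Profit is highest at x = 0. Equivalently, the lowest AVC in the table is 101/4 ≈ €25.25 at x = 4, and P = €8 falls below it — price never covers variable cost, so the firm shuts down and loses only its fixed cost.

x = 0 (shut down); profit = -€170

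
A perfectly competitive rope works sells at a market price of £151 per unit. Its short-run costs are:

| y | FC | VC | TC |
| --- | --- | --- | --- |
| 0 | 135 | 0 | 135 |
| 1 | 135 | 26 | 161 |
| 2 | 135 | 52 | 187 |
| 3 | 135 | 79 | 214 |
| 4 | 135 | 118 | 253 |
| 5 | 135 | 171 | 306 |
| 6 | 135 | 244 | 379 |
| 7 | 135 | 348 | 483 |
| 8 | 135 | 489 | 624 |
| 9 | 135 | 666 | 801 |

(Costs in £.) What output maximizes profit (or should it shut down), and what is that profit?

Tabulate TR − TC: y=0: -135; y=1: -10; y=2: 115; y=3: 239; y=4: 351; y=5: 449; y=6: 527; y=7: 574; y=8: 584; y=9: 558.
Profit is maximized at y = 8. AVC there is 489/8 = £61.12 ≤ P, so producing beats shutting down (which would give -£135).

y = 8; profit = £584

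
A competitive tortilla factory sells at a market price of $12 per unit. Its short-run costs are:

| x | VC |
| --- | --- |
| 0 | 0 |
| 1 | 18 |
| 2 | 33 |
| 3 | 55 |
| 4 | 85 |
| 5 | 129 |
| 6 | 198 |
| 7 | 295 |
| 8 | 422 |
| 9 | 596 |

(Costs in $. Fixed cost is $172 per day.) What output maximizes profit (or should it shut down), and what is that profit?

x = 0 (shut down); profit = -$172

Compute π = P·x − TC at each output: x=0: -172; x=1: -178; x=2: -181; x=3: -191; x=4: -209; x=5: -241; x=6: -298; x=7: -383; x=8: -498; x=9: -660.
Profit is highest at x = 0. Equivalently, the lowest AVC in the table is 33/2 ≈ $16.50 at x = 2, and P = $12 falls below it — price never covers variable cost, so the firm shuts down and loses only its fixed cost.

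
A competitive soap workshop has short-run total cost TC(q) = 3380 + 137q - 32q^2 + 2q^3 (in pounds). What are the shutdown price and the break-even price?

Shutdown price = £9; break-even price = £319

Shutdown price = min AVC. AVC = 137 - 32q + 2q^2, with vertex at q = 8 and minimum £9.
ATC = 3380/q + 137 - 32q + 2q^2. Setting dATC/dq = −3380/q^2 − 32 + 4q = 0 gives q = 13 (since 4·13^3 − 32·13^2 = 3380).
min ATC = 3380/13 + 137 − 32·13 + 2·13^2 = £319. That is the break-even price.
For £9 ≤ P < £319 the firm produces at a loss; below £9 it shuts down.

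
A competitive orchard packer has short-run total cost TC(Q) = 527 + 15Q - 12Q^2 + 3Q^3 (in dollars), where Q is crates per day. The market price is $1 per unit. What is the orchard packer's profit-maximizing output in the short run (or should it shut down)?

Shut down

From TC, MC = TC'(Q) = 15 - 24Q + 9Q^2 and AVC = VC/Q = 15 - 12Q + 3Q^2.
The AVC parabola has its vertex at Q = 12/6 = 2, where AVC = 15 - 12·2 + 3·2^2 = $3.
Since P = $1 < min AVC = $3, price fails to cover variable cost at any output.
Shutting down limits the loss to fixed cost, $527.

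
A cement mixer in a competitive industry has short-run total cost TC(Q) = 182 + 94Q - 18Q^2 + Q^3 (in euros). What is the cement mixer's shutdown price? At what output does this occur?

€13 per unit, at Q = 9

The shutdown price is the minimum of AVC. VC = 94Q - 18Q^2 + Q^3, so AVC = 94 - 18Q + Q^2.
dAVC/dQ = -18 + 2Q = 0 gives Q = 9. min AVC = 94 - 18·9 + 9^2 = 13.
The firm shuts down for any P below €13.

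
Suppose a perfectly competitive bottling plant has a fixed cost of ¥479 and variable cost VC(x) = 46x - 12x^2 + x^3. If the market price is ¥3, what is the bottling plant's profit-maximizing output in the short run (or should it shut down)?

Strip out fixed cost: VC = 46x - 12x^2 + x^3. Then AVC = 46 - 12x + x^2 and MC = 46 - 24x + 3x^2.
AVC is minimized where dAVC/dx = -12 + 2x = 0, at x = 6; min AVC = 46 - 12·6 + 6^2 = ¥10.
Since P = ¥3 < min AVC = ¥10, price fails to cover variable cost at any output.
Shutting down limits the loss to fixed cost, ¥479.

Shut down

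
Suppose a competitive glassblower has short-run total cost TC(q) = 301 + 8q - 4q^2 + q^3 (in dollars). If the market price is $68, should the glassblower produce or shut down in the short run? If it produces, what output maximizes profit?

From TC, MC = TC'(q) = 8 - 8q + 3q^2 and AVC = VC/q = 8 - 4q + q^2.
The AVC parabola has its vertex at q = 4/2 = 2, where AVC = 8 - 4·2 + 2^2 = $4.
P = $68 exceeds min AVC = $4, so the firm stays open.
Set P = MC: 68 = 8 - 8q + 3q^2 → -60 - 8q + 3q^2 = 0. The roots are q = -10/3 and q = 6; the profit-maximizing output is on the rising part of MC, so q* = 6.
Check: AVC at q = 6 is $20 ≤ P, so revenue covers variable cost.
Profit = P·q − TC = 68·6 − 421 = -$13, a loss, but smaller than the $301 fixed cost the firm would lose by shutting down.

Produce at q = 6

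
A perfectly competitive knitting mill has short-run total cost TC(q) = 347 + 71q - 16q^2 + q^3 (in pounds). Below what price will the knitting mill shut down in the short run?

The shutdown price is the minimum of AVC. VC = 71q - 16q^2 + q^3, so AVC = 71 - 16q + q^2.
At the minimum of AVC, MC = AVC. MC = 71 - 32q + 3q^2; setting MC = AVC gives 2q^2 - 16q = 0, so q = 8. min AVC = 7.
The firm shuts down for any P below £7.

£7 per unit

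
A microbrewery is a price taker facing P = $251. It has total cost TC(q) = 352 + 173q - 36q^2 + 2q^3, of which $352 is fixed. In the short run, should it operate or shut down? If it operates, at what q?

Variable cost is VC = 173q - 36q^2 + 2q^3, so AVC = VC/q = 173 - 36q + 2q^2 and MC = dTC/dq = 173 - 72q + 6q^2.
AVC hits its minimum where MC = AVC, at q = 9, giving min AVC = 173 - 36·9 + 2·9^2 = $11.
Since P = $251 ≥ min AVC = $11, price covers variable cost and the firm should produce.
Solving P = MC: -78 - 72q + 6q^2 = 0 ⇒ q = -1 or 13. On the upward-sloping branch, q* = 13.
Check: AVC at q = 13 is $43 ≤ P, so revenue covers variable cost.
Profit = P·q − TC = 251·13 − 911 = $2352.

Produce at q = 13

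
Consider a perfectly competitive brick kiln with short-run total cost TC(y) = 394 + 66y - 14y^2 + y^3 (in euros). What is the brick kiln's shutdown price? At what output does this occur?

€17 per unit, at y = 7

The firm shuts down when price falls below the minimum of average variable cost. AVC = VC/y = 66 - 14y + y^2.
dAVC/dy = -14 + 2y = 0 gives y = 7. min AVC = 66 - 14·7 + 7^2 = 17.
So the shutdown price is €17.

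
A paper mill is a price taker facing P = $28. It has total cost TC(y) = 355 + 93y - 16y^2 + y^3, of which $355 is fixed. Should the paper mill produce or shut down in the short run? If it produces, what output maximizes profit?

Shut down

From TC, MC = TC'(y) = 93 - 32y + 3y^2 and AVC = VC/y = 93 - 16y + y^2.
AVC hits its minimum where MC = AVC, at y = 8, giving min AVC = 93 - 16·8 + 8^2 = $29.
Since P = $28 < min AVC = $29, price fails to cover variable cost at any output.
Shutting down limits the loss to fixed cost, $355.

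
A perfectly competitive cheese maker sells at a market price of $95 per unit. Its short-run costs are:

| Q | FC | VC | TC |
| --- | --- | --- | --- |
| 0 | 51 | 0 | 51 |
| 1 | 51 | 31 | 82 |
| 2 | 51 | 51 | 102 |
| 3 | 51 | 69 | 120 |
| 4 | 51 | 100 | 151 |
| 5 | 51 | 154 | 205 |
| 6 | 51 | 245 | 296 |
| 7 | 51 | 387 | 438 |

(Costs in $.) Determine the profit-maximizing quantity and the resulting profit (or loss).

Compute π = P·Q − TC at each output: Q=0: -51; Q=1: 13; Q=2: 88; Q=3: 165; Q=4: 229; Q=5: 270; Q=6: 274; Q=7: 227.
Profit is maximized at Q = 6. AVC there is 245/6 = $40.83 ≤ P, so producing beats shutting down (which would give -$51).

Q = 6; profit = $274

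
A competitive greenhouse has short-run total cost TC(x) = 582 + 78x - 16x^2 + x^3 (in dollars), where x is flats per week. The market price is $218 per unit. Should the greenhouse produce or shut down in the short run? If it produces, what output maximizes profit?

Produce at x = 14

Variable cost is VC = 78x - 16x^2 + x^3, so AVC = VC/x = 78 - 16x + x^2 and MC = dTC/dx = 78 - 32x + 3x^2.
AVC hits its minimum where MC = AVC, at x = 8, giving min AVC = 78 - 16·8 + 8^2 = $14.
P = $218 exceeds min AVC = $14, so the firm stays open.
Set P = MC: 218 = 78 - 32x + 3x^2 → -140 - 32x + 3x^2 = 0. The roots are x = -10/3 and x = 14; the profit-maximizing output is on the rising part of MC, so x* = 14.
Check: AVC at x = 14 is $50 ≤ P, so revenue covers variable cost.
Profit = P·x − TC = 218·14 − 1282 = $1770.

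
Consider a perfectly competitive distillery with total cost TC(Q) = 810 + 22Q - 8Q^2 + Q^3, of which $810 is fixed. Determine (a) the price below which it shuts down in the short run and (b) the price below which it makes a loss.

Shutdown price = $6; break-even price = $121

Shutdown price = min AVC. AVC = 22 - 8Q + Q^2, with vertex at Q = 4 and minimum $6.
ATC = 810/Q + 22 - 8Q + Q^2. Setting dATC/dQ = −810/Q^2 − 8 + 2Q = 0 gives Q = 9 (since 2·9^3 − 8·9^2 = 810).
min ATC = 810/9 + 22 − 8·9 + 9^2 = $121. That is the break-even price.
Between these two prices the firm operates at a loss; above $121 it earns a profit.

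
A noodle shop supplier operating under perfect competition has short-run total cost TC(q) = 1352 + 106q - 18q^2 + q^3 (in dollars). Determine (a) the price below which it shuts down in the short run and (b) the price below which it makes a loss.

AVC = 106 - 18q + q^2; minimized at q = 9, giving min AVC = $25. That is the shutdown price.
ATC = 1352/q + 106 - 18q + q^2. Setting dATC/dq = −1352/q^2 − 18 + 2q = 0 gives q = 13 (since 2·13^3 − 18·13^2 = 1352).
min ATC = 1352/13 + 106 − 18·13 + 13^2 = $145. That is the break-even price.
Between these two prices the firm operates at a loss; above $145 it earns a profit.

Shutdown price = $25; break-even price = $145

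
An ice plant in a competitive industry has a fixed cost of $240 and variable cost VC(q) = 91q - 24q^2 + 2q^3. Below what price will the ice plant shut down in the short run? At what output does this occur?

The firm shuts down when price falls below the minimum of average variable cost. AVC = VC/q = 91 - 24q + 2q^2.
dAVC/dq = -24 + 4q = 0 gives q = 6. min AVC = 91 - 24·6 + 2·6^2 = 19.
For P < $19 the firm produces nothing.

$19 per unit, at q = 6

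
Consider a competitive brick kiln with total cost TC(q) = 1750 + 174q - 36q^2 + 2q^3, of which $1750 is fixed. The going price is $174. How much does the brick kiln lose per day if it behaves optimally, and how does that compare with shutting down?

Profit = -$22 at q = 12

AVC = 174 - 36q + 2q^2; min AVC = $12 at q = 9. Since P = $174 ≥ min AVC, the firm produces.
With MC = 174 - 72q + 6q^2, P = MC on the upward-sloping part at q* = 12.
TR = 174·12 = 2088. TC = 1750 + 360 = 2110. Profit = 2088 − 2110 = -$22.
That loss of $22 beats the $1750 the firm would lose by shutting down; producing recovers $1728 of fixed cost.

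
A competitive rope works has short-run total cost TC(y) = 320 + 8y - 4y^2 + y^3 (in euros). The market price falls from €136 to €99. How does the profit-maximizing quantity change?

Output falls from 8 to 7

MC = 8 - 8y + 3y^2; the shutdown threshold is min AVC = €4 (at y = 2).
At P = €136 ≥ min AVC, set P = MC on the rising branch: y = 8.
At P = €99 ≥ min AVC, set P = MC: y = 7. The firm stays open but cuts output.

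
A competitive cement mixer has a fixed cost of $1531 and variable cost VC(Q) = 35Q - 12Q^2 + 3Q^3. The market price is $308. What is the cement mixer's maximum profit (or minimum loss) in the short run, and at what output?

Profit = -$61 at Q = 7

AVC = 35 - 12Q + 3Q^2; min AVC = $23 at Q = 2. Since P = $308 ≥ min AVC, the firm produces.
MC = 35 - 24Q + 9Q^2. Setting P = MC and taking the root on the rising branch gives Q* = 7.
TR = 308·7 = 2156. TC = 1531 + 686 = 2217. Profit = 2156 − 2217 = -$61.
Shutting down would mean losing the fixed cost of $1531, so operating at a loss of $61 is better by $1470.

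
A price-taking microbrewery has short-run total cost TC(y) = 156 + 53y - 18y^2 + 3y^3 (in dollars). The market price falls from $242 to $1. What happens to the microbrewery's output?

Output falls from 7 to 0 (the firm shuts down)

MC = 53 - 36y + 9y^2; the shutdown threshold is min AVC = $26 (at y = 3).
At P = $242 ≥ min AVC, set P = MC on the rising branch: y = 7.
At P = $1 < min AVC = $26, price no longer covers variable cost at any output, so the firm shuts down: y = 0.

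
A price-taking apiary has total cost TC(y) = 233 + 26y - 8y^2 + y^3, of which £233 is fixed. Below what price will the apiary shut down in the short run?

The shutdown price is the minimum of AVC. VC = 26y - 8y^2 + y^3, so AVC = 26 - 8y + y^2.
At the minimum of AVC, MC = AVC. MC = 26 - 16y + 3y^2; setting MC = AVC gives 2y^2 - 8y = 0, so y = 4. min AVC = 10.
So the shutdown price is £10.

£10 per unit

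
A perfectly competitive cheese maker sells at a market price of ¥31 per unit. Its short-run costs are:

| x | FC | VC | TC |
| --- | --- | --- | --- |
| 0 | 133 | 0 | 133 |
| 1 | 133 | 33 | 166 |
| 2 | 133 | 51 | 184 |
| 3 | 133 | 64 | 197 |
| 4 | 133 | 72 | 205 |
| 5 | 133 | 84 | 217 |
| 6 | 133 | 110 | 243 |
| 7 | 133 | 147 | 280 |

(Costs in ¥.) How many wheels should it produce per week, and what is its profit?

Profit at each row (π = 31x − TC): x=0: -133; x=1: -135; x=2: -122; x=3: -104; x=4: -81; x=5: -62; x=6: -57; x=7: -63.
Profit is maximized at x = 6. AVC there is 110/6 = ¥18.33 ≤ P, so producing beats shutting down (which would give -¥133).

x = 6; profit = -¥57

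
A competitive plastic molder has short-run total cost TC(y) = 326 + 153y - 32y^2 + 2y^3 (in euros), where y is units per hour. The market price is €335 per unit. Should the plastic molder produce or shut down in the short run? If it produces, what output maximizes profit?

Produce at y = 13

From TC, MC = TC'(y) = 153 - 64y + 6y^2 and AVC = VC/y = 153 - 32y + 2y^2.
The AVC parabola has its vertex at y = 32/4 = 8, where AVC = 153 - 32·8 + 2·8^2 = €25.
P = €335 exceeds min AVC = €25, so the firm stays open.
P = MC gives -182 - 64y + 6y^2 = 0, with roots -7/3 and 13. Take the larger (rising MC): y* = 13.
Check: AVC at y = 13 is €75 ≤ P, so revenue covers variable cost.
Profit = P·y − TC = 335·13 − 1301 = €3054.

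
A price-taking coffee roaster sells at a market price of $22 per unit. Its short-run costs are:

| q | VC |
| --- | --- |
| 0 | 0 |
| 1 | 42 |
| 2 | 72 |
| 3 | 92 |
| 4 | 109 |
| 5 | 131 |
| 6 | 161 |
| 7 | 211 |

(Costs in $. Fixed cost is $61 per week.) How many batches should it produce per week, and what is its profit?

q = 0 (shut down); profit = -$61

Compute π = P·q − TC at each output: q=0: -61; q=1: -81; q=2: -89; q=3: -87; q=4: -82; q=5: -82; q=6: -90; q=7: -118.
Profit is highest at q = 0. Equivalently, the lowest AVC in the table is 131/5 ≈ $26.20 at q = 5, and P = $22 falls below it — price never covers variable cost, so the firm shuts down and loses only its fixed cost.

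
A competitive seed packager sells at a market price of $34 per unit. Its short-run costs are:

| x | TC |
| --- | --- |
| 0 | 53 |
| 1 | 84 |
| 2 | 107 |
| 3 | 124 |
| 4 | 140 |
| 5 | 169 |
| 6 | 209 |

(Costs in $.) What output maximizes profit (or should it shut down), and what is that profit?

x = 5; profit = $1

Compute π = P·x − TC at each output: x=0: -53; x=1: -50; x=2: -39; x=3: -22; x=4: -4; x=5: 1; x=6: -5.
Profit is maximized at x = 5. AVC there is 116/5 = $23.20 ≤ P, so producing beats shutting down (which would give -$53).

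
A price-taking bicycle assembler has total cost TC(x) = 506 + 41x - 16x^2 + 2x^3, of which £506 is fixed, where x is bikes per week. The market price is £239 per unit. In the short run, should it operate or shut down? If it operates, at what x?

Variable cost is VC = 41x - 16x^2 + 2x^3, so AVC = VC/x = 41 - 16x + 2x^2 and MC = dTC/dx = 41 - 32x + 6x^2.
AVC is minimized where dAVC/dx = -16 + 4x = 0, at x = 4; min AVC = 41 - 16·4 + 2·4^2 = £9.
P = £239 exceeds min AVC = £9, so the firm stays open.
P = MC gives -198 - 32x + 6x^2 = 0, with roots -11/3 and 9. Take the larger (rising MC): x* = 9.
Check: AVC at x = 9 is £59 ≤ P, so revenue covers variable cost.
Profit = P·x − TC = 239·9 − 1037 = £1114.

Produce at x = 9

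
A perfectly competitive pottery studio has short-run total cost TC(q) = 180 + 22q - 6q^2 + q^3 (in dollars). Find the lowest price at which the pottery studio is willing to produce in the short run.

$13 per unit

The shutdown price is the minimum of AVC. VC = 22q - 6q^2 + q^3, so AVC = 22 - 6q + q^2.
At the minimum of AVC, MC = AVC. MC = 22 - 12q + 3q^2; setting MC = AVC gives 2q^2 - 6q = 0, so q = 3. min AVC = 13.
For P < $13 the firm produces nothing.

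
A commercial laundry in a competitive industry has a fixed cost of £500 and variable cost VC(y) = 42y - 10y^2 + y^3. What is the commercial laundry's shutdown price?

The firm shuts down when price falls below the minimum of average variable cost. AVC = VC/y = 42 - 10y + y^2.
At the minimum of AVC, MC = AVC. MC = 42 - 20y + 3y^2; setting MC = AVC gives 2y^2 - 10y = 0, so y = 5. min AVC = 17.
So the shutdown price is £17.

£17 per unit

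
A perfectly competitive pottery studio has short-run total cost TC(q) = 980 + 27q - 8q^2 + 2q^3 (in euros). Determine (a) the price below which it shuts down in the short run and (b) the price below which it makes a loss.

Shutdown price = €19; break-even price = €209

AVC = 27 - 8q + 2q^2; minimized at q = 2, giving min AVC = €19. That is the shutdown price.
ATC = 980/q + 27 - 8q + 2q^2. Setting dATC/dq = −980/q^2 − 8 + 4q = 0 gives q = 7 (since 4·7^3 − 8·7^2 = 980).
min ATC = 980/7 + 27 − 8·7 + 2·7^2 = €209. That is the break-even price.
For €19 ≤ P < €209 the firm produces at a loss; below €19 it shuts down.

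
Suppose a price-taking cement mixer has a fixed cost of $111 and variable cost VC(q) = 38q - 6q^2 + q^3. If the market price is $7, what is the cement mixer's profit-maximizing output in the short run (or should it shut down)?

Shut down

From TC, MC = TC'(q) = 38 - 12q + 3q^2 and AVC = VC/q = 38 - 6q + q^2.
The AVC parabola has its vertex at q = 6/2 = 3, where AVC = 38 - 6·3 + 3^2 = $29.
Since P = $7 < min AVC = $29, price fails to cover variable cost at any output.
The firm minimizes its loss by shutting down and losing only its fixed cost of $111.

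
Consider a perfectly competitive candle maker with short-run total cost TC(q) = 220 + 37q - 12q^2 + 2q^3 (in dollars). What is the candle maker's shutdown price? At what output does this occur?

Short-run supply begins at min AVC. From VC = 37q - 12q^2 + 2q^3, AVC = 37 - 12q + 2q^2.
dAVC/dq = -12 + 4q = 0 gives q = 3. min AVC = 37 - 12·3 + 2·3^2 = 19.
The firm shuts down for any P below $19.

$19 per unit, at q = 3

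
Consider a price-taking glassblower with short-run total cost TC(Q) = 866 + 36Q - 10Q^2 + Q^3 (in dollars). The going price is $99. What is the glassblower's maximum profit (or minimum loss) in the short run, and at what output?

Profit = -$218 at Q = 9

AVC = 36 - 10Q + Q^2 has its minimum $11 at Q = 5; price $99 clears that bar, so the firm operates.
With MC = 36 - 20Q + 3Q^2, P = MC on the upward-sloping part at Q* = 9.
TR = 99·9 = 891. TC = 866 + 243 = 1109. Profit = 891 − 1109 = -$218.
By producing, the firm covers all variable cost plus $648 of fixed cost; shutting down would lose the full $866.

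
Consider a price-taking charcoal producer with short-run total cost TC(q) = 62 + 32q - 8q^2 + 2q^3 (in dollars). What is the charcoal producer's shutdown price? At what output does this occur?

Short-run supply begins at min AVC. From VC = 32q - 8q^2 + 2q^3, AVC = 32 - 8q + 2q^2.
At the minimum of AVC, MC = AVC. MC = 32 - 16q + 6q^2; setting MC = AVC gives 4q^2 - 8q = 0, so q = 2. min AVC = 24.
The firm shuts down for any P below $24.

$24 per unit, at q = 2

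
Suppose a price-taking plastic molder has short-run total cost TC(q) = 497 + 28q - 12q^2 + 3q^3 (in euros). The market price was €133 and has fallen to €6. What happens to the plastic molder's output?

AVC = 28 - 12q + 3q^2, minimized at q = 2 where min AVC = €16. MC = 28 - 24q + 9q^2.
At P = €133 ≥ min AVC, set P = MC on the rising branch: q = 5.
At P = €6 < min AVC = €16, price no longer covers variable cost at any output, so the firm shuts down: q = 0.

Output falls from 5 to 0 (the firm shuts down)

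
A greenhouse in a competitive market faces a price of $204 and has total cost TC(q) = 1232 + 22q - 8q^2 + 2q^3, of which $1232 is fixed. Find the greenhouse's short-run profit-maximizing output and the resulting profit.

AVC = 22 - 8q + 2q^2; min AVC = $14 at q = 2. Since P = $204 ≥ min AVC, the firm produces.
MC = 22 - 16q + 6q^2. Setting P = MC and taking the root on the rising branch gives q* = 7.
TR = 204·7 = 1428. TC = 1232 + 448 = 1680. Profit = 1428 − 1680 = -$252.
Shutting down would mean losing the fixed cost of $1232, so operating at a loss of $252 is better by $980.

Profit = -$252 at q = 7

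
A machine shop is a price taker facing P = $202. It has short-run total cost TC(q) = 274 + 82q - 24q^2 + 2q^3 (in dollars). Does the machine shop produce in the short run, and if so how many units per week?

Variable cost is VC = 82q - 24q^2 + 2q^3, so AVC = VC/q = 82 - 24q + 2q^2 and MC = dTC/dq = 82 - 48q + 6q^2.
AVC hits its minimum where MC = AVC, at q = 6, giving min AVC = 82 - 24·6 + 2·6^2 = $10.
P = $202 exceeds min AVC = $10, so the firm stays open.
Set P = MC: 202 = 82 - 48q + 6q^2 → -120 - 48q + 6q^2 = 0. The roots are q = -2 and q = 10; the profit-maximizing output is on the rising part of MC, so q* = 10.
Check: AVC at q = 10 is $42 ≤ P, so revenue covers variable cost.
Profit = P·q − TC = 202·10 − 694 = $1326.

Produce at q = 10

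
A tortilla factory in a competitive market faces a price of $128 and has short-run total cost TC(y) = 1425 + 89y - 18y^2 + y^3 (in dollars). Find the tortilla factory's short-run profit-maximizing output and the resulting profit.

AVC = 89 - 18y + y^2; min AVC = $8 at y = 9. Since P = $128 ≥ min AVC, the firm produces.
MC = 89 - 36y + 3y^2. Setting P = MC and taking the root on the rising branch gives y* = 13.
TR = 128·13 = 1664. TC = 1425 + 312 = 1737. Profit = 1664 − 1737 = -$73.
Shutting down would mean losing the fixed cost of $1425, so operating at a loss of $73 is better by $1352.

Profit = -$73 at y = 13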